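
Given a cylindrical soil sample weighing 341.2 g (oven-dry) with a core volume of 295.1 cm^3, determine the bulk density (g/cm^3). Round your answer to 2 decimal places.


Step 1: Identify the formula: BD = dry mass / volume
Step 2: Substitute values: BD = 341.2 / 295.1
Step 3: BD = 1.16 g/cm^3

1.16


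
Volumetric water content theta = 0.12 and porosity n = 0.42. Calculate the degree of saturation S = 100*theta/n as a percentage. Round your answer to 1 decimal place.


Step 1: S = 100 * theta_v / n
Step 2: S = 100 * 0.12 / 0.42
Step 3: S = 28.6%

28.6


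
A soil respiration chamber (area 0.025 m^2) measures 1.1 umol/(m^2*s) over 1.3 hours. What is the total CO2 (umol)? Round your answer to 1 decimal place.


Step 1: Convert time to seconds: 1.3 hr * 3600 = 4680.0 s
Step 2: Total = flux * area * time_s
Step 3: Total = 1.1 * 0.025 * 4680.0
Step 4: Total = 128.7 umol

128.7


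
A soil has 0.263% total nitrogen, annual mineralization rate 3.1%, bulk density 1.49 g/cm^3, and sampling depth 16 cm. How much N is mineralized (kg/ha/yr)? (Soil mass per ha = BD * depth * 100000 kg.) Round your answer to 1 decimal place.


Step 1: Soil mass per ha = BD * depth * 100000 = 1.49 * 16 * 100000 = 2384000 kg
Step 2: Total N pool = soil mass * N%/100 = 2384000 * 0.263/100 = 6269.92 kg/ha
Step 3: N mineralized = N pool * rate%/100 = 6269.92 * 3.1/100 = 194.4 kg/ha/yr

194.4


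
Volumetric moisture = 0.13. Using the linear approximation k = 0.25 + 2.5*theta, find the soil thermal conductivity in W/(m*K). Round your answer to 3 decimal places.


Step 1: k = 0.25 + 2.5 * theta
Step 2: k = 0.25 + 2.5 * 0.13
Step 3: k = 0.25 + 0.325
Step 4: k = 0.575 W/(m*K)

0.575


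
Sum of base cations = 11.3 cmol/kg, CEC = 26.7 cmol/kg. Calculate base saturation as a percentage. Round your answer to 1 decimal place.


Step 1: BS = 100 * (sum of bases) / CEC
Step 2: BS = 100 * 11.3 / 26.7
Step 3: BS = 42.3%

42.3


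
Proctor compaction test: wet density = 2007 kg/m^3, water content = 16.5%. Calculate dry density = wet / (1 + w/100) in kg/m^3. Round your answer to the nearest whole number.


Step 1: Dry density = wet density / (1 + w/100)
Step 2: Dry density = 2007 / (1 + 16.5/100)
Step 3: Dry density = 2007 / 1.165
Step 4: Dry density = 1723 kg/m^3

1723


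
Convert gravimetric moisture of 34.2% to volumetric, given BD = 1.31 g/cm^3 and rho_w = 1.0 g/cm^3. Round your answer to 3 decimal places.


Step 1: theta = (w / 100) * BD / rho_w
Step 2: theta = (34.2 / 100) * 1.31 / 1.0
Step 3: theta = 0.342 * 1.31
Step 4: theta = 0.448

0.448


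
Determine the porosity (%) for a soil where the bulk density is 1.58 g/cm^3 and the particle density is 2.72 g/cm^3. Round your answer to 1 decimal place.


Step 1: Formula: n = 100 * (1 - BD / PD)
Step 2: n = 100 * (1 - 1.58 / 2.72)
Step 3: n = 100 * (1 - 0.58088)
Step 4: n = 41.9%

41.9


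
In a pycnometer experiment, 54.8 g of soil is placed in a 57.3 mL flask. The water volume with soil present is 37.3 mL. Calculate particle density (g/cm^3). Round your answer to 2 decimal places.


Step 1: Volume of solids = flask volume - water volume with soil
Step 2: V_solids = 57.3 - 37.3 = 20.0 mL
Step 3: Particle density = mass / V_solids = 54.8 / 20.0 = 2.74 g/cm^3

2.74


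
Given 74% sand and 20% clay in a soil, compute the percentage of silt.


Step 1: sand + silt + clay = 100%
Step 2: silt = 100 - sand - clay
Step 3: silt = 100 - 74 - 20
Step 4: silt = 6%

6


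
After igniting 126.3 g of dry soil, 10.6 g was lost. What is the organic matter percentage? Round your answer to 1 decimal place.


Step 1: OM% = 100 * LOI / sample mass
Step 2: OM = 100 * 10.6 / 126.3
Step 3: OM = 8.4%

8.4


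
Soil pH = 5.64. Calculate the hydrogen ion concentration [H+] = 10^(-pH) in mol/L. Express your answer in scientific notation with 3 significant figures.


Step 1: [H+] = 10^(-pH)
Step 2: [H+] = 10^(-5.64)
Step 3: [H+] = 2.29e-06 mol/L

2.29e-06


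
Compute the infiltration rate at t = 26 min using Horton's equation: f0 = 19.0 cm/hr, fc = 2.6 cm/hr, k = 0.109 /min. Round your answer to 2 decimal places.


Step 1: f = fc + (f0 - fc) * exp(-k * t)
Step 2: exp(-0.109 * 26) = 0.058777
Step 3: f = 2.6 + (19.0 - 2.6) * 0.058777
Step 4: f = 2.6 + 16.4 * 0.058777
Step 5: f = 3.56 cm/hr

3.56


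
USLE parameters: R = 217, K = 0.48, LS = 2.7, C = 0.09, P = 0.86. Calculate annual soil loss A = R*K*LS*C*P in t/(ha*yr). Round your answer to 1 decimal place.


Step 1: A = R * K * LS * C * P
Step 2: R * K = 217 * 0.48 = 104.16
Step 3: (R*K) * LS = 104.16 * 2.7 = 281.232
Step 4: * C * P = 281.232 * 0.09 * 0.86 = 21.8
Step 5: A = 21.8 t/(ha*yr)

21.8


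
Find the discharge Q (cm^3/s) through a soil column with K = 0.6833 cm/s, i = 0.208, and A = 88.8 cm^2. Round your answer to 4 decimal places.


Step 1: Apply Darcy's law: Q = K * i * A
Step 2: Q = 0.6833 * 0.208 * 88.8
Step 3: Q = 12.6208 cm^3/s

12.6208


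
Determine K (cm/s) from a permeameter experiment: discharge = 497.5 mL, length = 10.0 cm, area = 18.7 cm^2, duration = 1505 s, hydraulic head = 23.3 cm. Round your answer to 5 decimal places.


Step 1: K = Q * L / (A * t * h)
Step 2: Numerator = 497.5 * 10.0 = 4975.0
Step 3: Denominator = 18.7 * 1505 * 23.3 = 655743.55
Step 4: K = 4975.0 / 655743.55 = 0.00759 cm/s

0.00759


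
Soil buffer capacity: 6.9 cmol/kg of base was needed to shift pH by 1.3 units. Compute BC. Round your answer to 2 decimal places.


Step 1: BC = change in base / change in pH
Step 2: BC = 6.9 / 1.3
Step 3: BC = 5.31 cmol/(kg*pH unit)

5.31


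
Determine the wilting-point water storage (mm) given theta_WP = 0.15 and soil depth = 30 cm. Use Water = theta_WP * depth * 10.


Step 1: Water (mm) = theta_WP * depth * 10
Step 2: Water = 0.15 * 30 * 10
Step 3: Water = 45.0 mm

45.0


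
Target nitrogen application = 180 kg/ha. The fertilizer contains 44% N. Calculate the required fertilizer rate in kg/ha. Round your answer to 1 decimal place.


Step 1: Fertilizer rate = target N / (N content / 100)
Step 2: Rate = 180 / (44 / 100)
Step 3: Rate = 180 / 0.44
Step 4: Rate = 409.1 kg/ha

409.1


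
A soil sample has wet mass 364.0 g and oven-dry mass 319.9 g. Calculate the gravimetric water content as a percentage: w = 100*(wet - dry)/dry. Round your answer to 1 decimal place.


Step 1: Water mass = wet - dry = 364.0 - 319.9 = 44.1 g
Step 2: w = 100 * water mass / dry mass
Step 3: w = 100 * 44.1 / 319.9 = 13.8%

13.8


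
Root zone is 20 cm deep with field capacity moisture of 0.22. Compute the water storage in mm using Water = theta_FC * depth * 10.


Step 1: Water (mm) = theta_FC * depth (cm) * 10
Step 2: Water = 0.22 * 20 * 10
Step 3: Water = 44.0 mm

44.0


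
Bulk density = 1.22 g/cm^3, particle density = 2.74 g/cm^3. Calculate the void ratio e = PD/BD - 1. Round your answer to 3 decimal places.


Step 1: e = PD / BD - 1
Step 2: e = 2.74 / 1.22 - 1
Step 3: e = 2.2459 - 1
Step 4: e = 1.246

1.246


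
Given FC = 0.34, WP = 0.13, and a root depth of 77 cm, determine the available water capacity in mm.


Step 1: Available water = (FC - WP) * depth * 10
Step 2: AW = (0.34 - 0.13) * 77 * 10
Step 3: AW = 0.21 * 77 * 10
Step 4: AW = 161.7 mm

161.7


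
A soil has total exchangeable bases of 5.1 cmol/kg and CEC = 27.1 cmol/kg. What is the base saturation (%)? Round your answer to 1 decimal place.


Step 1: BS = 100 * (sum of bases) / CEC
Step 2: BS = 100 * 5.1 / 27.1
Step 3: BS = 18.8%

18.8


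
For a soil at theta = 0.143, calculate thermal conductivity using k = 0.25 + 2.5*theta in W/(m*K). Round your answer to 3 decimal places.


Step 1: k = 0.25 + 2.5 * theta
Step 2: k = 0.25 + 2.5 * 0.143
Step 3: k = 0.25 + 0.358
Step 4: k = 0.608 W/(m*K)

0.608


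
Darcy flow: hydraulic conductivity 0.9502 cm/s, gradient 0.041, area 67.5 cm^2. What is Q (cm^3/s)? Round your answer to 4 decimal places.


Step 1: Apply Darcy's law: Q = K * i * A
Step 2: Q = 0.9502 * 0.041 * 67.5
Step 3: Q = 2.6297 cm^3/s

2.6297


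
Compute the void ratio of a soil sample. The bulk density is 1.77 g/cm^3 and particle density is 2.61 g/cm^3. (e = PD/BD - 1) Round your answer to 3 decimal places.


Step 1: e = PD / BD - 1
Step 2: e = 2.61 / 1.77 - 1
Step 3: e = 1.47458 - 1
Step 4: e = 0.475

0.475


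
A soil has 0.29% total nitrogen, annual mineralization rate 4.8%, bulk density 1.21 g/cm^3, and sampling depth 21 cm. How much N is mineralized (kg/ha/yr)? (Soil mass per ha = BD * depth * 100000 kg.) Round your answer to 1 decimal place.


Step 1: Soil mass per ha = BD * depth * 100000 = 1.21 * 21 * 100000 = 2541000 kg
Step 2: Total N pool = soil mass * N%/100 = 2541000 * 0.29/100 = 7368.9 kg/ha
Step 3: N mineralized = N pool * rate%/100 = 7368.9 * 4.8/100 = 353.7 kg/ha/yr

353.7


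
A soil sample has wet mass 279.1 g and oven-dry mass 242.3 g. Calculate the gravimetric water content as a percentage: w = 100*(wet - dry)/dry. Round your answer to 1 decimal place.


Step 1: Water mass = wet - dry = 279.1 - 242.3 = 36.8 g
Step 2: w = 100 * water mass / dry mass
Step 3: w = 100 * 36.8 / 242.3 = 15.2%

15.2


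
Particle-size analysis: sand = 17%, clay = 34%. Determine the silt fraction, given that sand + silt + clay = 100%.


Step 1: sand + silt + clay = 100%
Step 2: silt = 100 - sand - clay
Step 3: silt = 100 - 17 - 34
Step 4: silt = 49%

49


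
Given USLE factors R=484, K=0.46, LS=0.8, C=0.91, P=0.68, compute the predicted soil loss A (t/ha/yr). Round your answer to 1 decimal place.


Step 1: A = R * K * LS * C * P
Step 2: R * K = 484 * 0.46 = 222.64
Step 3: (R*K) * LS = 222.64 * 0.8 = 178.112
Step 4: * C * P = 178.112 * 0.91 * 0.68 = 110.2
Step 5: A = 110.2 t/(ha*yr)

110.2


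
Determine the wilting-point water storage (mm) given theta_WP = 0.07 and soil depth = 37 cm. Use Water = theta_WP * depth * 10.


Step 1: Water (mm) = theta_WP * depth * 10
Step 2: Water = 0.07 * 37 * 10
Step 3: Water = 25.9 mm

25.9


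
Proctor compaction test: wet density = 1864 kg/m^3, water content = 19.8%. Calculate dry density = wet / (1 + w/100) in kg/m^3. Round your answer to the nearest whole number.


Step 1: Dry density = wet density / (1 + w/100)
Step 2: Dry density = 1864 / (1 + 19.8/100)
Step 3: Dry density = 1864 / 1.198
Step 4: Dry density = 1556 kg/m^3

1556


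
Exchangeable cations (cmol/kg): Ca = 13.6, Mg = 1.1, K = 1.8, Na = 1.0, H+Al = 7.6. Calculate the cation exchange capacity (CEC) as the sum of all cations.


Step 1: CEC = Ca + Mg + K + Na + (H+Al)
Step 2: CEC = 13.6 + 1.1 + 1.8 + 1.0 + 7.6
Step 3: CEC = 25.1 cmol/kg

25.1


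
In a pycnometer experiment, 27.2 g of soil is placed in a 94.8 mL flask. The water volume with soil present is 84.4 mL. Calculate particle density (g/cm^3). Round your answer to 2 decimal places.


Step 1: Volume of solids = flask volume - water volume with soil
Step 2: V_solids = 94.8 - 84.4 = 10.4 mL
Step 3: Particle density = mass / V_solids = 27.2 / 10.4 = 2.62 g/cm^3

2.62


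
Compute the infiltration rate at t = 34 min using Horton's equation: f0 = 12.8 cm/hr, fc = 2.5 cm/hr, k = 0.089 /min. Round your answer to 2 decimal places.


Step 1: f = fc + (f0 - fc) * exp(-k * t)
Step 2: exp(-0.089 * 34) = 0.048509
Step 3: f = 2.5 + (12.8 - 2.5) * 0.048509
Step 4: f = 2.5 + 10.3 * 0.048509
Step 5: f = 3.0 cm/hr

3.0


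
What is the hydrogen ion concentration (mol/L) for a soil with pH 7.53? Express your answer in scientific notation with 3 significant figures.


Step 1: [H+] = 10^(-pH)
Step 2: [H+] = 10^(-7.53)
Step 3: [H+] = 2.95e-08 mol/L

2.95e-08


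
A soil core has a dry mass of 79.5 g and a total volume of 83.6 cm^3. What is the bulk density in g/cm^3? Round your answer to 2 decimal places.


Step 1: Identify the formula: BD = dry mass / volume
Step 2: Substitute values: BD = 79.5 / 83.6
Step 3: BD = 0.95 g/cm^3

0.95


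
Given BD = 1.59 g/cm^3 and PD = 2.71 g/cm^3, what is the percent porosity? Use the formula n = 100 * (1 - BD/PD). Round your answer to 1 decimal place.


Step 1: Formula: n = 100 * (1 - BD / PD)
Step 2: n = 100 * (1 - 1.59 / 2.71)
Step 3: n = 100 * (1 - 0.58672)
Step 4: n = 41.3%

41.3


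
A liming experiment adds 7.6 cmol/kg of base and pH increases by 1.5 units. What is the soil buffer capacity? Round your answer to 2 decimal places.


Step 1: BC = change in base / change in pH
Step 2: BC = 7.6 / 1.5
Step 3: BC = 5.07 cmol/(kg*pH unit)

5.07


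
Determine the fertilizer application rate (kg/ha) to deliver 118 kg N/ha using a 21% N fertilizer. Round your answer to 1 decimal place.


Step 1: Fertilizer rate = target N / (N content / 100)
Step 2: Rate = 118 / (21 / 100)
Step 3: Rate = 118 / 0.21
Step 4: Rate = 561.9 kg/ha

561.9


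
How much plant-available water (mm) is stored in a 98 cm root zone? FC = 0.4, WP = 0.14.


Step 1: Available water = (FC - WP) * depth * 10
Step 2: AW = (0.4 - 0.14) * 98 * 10
Step 3: AW = 0.26 * 98 * 10
Step 4: AW = 254.8 mm

254.8


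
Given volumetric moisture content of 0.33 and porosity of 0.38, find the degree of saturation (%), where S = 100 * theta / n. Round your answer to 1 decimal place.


Step 1: S = 100 * theta_v / n
Step 2: S = 100 * 0.33 / 0.38
Step 3: S = 86.8%

86.8


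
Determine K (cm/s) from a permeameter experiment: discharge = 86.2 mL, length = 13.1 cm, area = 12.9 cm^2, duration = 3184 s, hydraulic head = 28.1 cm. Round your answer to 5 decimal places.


Step 1: K = Q * L / (A * t * h)
Step 2: Numerator = 86.2 * 13.1 = 1129.22
Step 3: Denominator = 12.9 * 3184 * 28.1 = 1154168.16
Step 4: K = 1129.22 / 1154168.16 = 0.00098 cm/s

0.00098


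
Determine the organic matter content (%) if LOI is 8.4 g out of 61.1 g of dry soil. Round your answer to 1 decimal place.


Step 1: OM% = 100 * LOI / sample mass
Step 2: OM = 100 * 8.4 / 61.1
Step 3: OM = 13.7%

13.7


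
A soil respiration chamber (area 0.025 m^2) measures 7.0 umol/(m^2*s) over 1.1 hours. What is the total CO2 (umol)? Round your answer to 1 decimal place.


Step 1: Convert time to seconds: 1.1 hr * 3600 = 3960.0 s
Step 2: Total = flux * area * time_s
Step 3: Total = 7.0 * 0.025 * 3960.0
Step 4: Total = 693.0 umol

693.0


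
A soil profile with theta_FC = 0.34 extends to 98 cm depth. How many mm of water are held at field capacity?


Step 1: Water (mm) = theta_FC * depth (cm) * 10
Step 2: Water = 0.34 * 98 * 10
Step 3: Water = 333.2 mm

333.2


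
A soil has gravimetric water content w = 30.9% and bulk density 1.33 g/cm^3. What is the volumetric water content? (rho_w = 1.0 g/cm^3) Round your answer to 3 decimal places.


Step 1: theta = (w / 100) * BD / rho_w
Step 2: theta = (30.9 / 100) * 1.33 / 1.0
Step 3: theta = 0.309 * 1.33
Step 4: theta = 0.411

0.411


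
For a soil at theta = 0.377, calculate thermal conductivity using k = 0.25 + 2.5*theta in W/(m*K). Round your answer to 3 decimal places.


Step 1: k = 0.25 + 2.5 * theta
Step 2: k = 0.25 + 2.5 * 0.377
Step 3: k = 0.25 + 0.943
Step 4: k = 1.193 W/(m*K)

1.193


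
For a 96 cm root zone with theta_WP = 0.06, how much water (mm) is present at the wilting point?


Step 1: Water (mm) = theta_WP * depth * 10
Step 2: Water = 0.06 * 96 * 10
Step 3: Water = 57.6 mm

57.6


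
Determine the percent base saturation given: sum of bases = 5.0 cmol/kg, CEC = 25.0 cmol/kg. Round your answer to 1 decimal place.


Step 1: BS = 100 * (sum of bases) / CEC
Step 2: BS = 100 * 5.0 / 25.0
Step 3: BS = 20.0%

20.0


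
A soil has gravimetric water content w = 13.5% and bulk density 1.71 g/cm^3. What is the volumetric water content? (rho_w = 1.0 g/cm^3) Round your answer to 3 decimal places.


Step 1: theta = (w / 100) * BD / rho_w
Step 2: theta = (13.5 / 100) * 1.71 / 1.0
Step 3: theta = 0.135 * 1.71
Step 4: theta = 0.231

0.231


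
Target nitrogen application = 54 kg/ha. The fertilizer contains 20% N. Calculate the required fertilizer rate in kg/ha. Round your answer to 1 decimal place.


Step 1: Fertilizer rate = target N / (N content / 100)
Step 2: Rate = 54 / (20 / 100)
Step 3: Rate = 54 / 0.2
Step 4: Rate = 270.0 kg/ha

270.0


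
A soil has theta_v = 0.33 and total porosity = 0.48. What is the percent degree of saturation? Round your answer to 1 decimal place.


Step 1: S = 100 * theta_v / n
Step 2: S = 100 * 0.33 / 0.48
Step 3: S = 68.8%

68.8


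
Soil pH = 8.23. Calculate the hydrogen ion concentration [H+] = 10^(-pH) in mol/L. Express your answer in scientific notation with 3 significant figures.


Step 1: [H+] = 10^(-pH)
Step 2: [H+] = 10^(-8.23)
Step 3: [H+] = 5.89e-09 mol/L

5.89e-09


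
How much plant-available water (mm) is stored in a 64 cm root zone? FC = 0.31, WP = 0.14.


Step 1: Available water = (FC - WP) * depth * 10
Step 2: AW = (0.31 - 0.14) * 64 * 10
Step 3: AW = 0.17 * 64 * 10
Step 4: AW = 108.8 mm

108.8


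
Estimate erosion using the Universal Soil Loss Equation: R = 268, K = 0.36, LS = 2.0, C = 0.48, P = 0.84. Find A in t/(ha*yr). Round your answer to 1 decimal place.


Step 1: A = R * K * LS * C * P
Step 2: R * K = 268 * 0.36 = 96.48
Step 3: (R*K) * LS = 96.48 * 2.0 = 192.96
Step 4: * C * P = 192.96 * 0.48 * 0.84 = 77.8
Step 5: A = 77.8 t/(ha*yr)

77.8


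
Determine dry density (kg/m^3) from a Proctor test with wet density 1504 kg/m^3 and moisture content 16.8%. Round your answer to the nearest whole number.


Step 1: Dry density = wet density / (1 + w/100)
Step 2: Dry density = 1504 / (1 + 16.8/100)
Step 3: Dry density = 1504 / 1.168
Step 4: Dry density = 1288 kg/m^3

1288


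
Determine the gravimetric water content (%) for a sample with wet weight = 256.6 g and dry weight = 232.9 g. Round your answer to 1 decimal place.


Step 1: Water mass = wet - dry = 256.6 - 232.9 = 23.7 g
Step 2: w = 100 * water mass / dry mass
Step 3: w = 100 * 23.7 / 232.9 = 10.2%

10.2


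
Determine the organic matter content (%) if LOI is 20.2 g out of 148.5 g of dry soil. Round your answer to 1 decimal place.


Step 1: OM% = 100 * LOI / sample mass
Step 2: OM = 100 * 20.2 / 148.5
Step 3: OM = 13.6%

13.6


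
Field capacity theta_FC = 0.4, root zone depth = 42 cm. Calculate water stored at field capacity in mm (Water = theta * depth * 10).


Step 1: Water (mm) = theta_FC * depth (cm) * 10
Step 2: Water = 0.4 * 42 * 10
Step 3: Water = 168.0 mm

168.0


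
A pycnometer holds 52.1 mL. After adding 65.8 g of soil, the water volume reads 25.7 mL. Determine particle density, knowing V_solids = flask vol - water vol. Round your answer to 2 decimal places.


Step 1: Volume of solids = flask volume - water volume with soil
Step 2: V_solids = 52.1 - 25.7 = 26.4 mL
Step 3: Particle density = mass / V_solids = 65.8 / 26.4 = 2.49 g/cm^3

2.49


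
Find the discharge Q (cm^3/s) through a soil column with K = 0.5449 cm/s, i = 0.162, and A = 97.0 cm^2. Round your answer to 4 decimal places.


Step 1: Apply Darcy's law: Q = K * i * A
Step 2: Q = 0.5449 * 0.162 * 97.0
Step 3: Q = 8.5626 cm^3/s

8.5626


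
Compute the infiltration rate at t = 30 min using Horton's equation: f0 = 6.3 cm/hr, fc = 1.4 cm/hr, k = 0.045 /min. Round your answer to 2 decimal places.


Step 1: f = fc + (f0 - fc) * exp(-k * t)
Step 2: exp(-0.045 * 30) = 0.25924
Step 3: f = 1.4 + (6.3 - 1.4) * 0.25924
Step 4: f = 1.4 + 4.9 * 0.25924
Step 5: f = 2.67 cm/hr

2.67


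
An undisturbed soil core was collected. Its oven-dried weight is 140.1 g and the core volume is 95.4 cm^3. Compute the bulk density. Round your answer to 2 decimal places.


Step 1: Identify the formula: BD = dry mass / volume
Step 2: Substitute values: BD = 140.1 / 95.4
Step 3: BD = 1.47 g/cm^3

1.47


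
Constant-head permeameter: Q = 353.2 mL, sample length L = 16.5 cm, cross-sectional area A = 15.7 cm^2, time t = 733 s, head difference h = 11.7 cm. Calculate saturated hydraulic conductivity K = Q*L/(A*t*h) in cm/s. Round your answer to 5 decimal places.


Step 1: K = Q * L / (A * t * h)
Step 2: Numerator = 353.2 * 16.5 = 5827.8
Step 3: Denominator = 15.7 * 733 * 11.7 = 134644.77
Step 4: K = 5827.8 / 134644.77 = 0.04328 cm/s

0.04328


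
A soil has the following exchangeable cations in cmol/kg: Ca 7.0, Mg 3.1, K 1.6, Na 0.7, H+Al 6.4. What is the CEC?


Step 1: CEC = Ca + Mg + K + Na + (H+Al)
Step 2: CEC = 7.0 + 3.1 + 1.6 + 0.7 + 6.4
Step 3: CEC = 18.8 cmol/kg

18.8


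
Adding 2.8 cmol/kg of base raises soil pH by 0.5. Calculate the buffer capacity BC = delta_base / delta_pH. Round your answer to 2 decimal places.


Step 1: BC = change in base / change in pH
Step 2: BC = 2.8 / 0.5
Step 3: BC = 5.6 cmol/(kg*pH unit)

5.6


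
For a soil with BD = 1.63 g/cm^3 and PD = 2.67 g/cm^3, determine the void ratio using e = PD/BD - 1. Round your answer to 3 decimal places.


Step 1: e = PD / BD - 1
Step 2: e = 2.67 / 1.63 - 1
Step 3: e = 1.63804 - 1
Step 4: e = 0.638

0.638


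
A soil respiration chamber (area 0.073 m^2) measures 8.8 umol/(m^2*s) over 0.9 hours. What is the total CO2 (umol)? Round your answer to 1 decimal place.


Step 1: Convert time to seconds: 0.9 hr * 3600 = 3240.0 s
Step 2: Total = flux * area * time_s
Step 3: Total = 8.8 * 0.073 * 3240.0
Step 4: Total = 2081.4 umol

2081.4


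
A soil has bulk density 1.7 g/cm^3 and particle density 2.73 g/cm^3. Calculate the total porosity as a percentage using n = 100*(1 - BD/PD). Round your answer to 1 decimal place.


Step 1: Formula: n = 100 * (1 - BD / PD)
Step 2: n = 100 * (1 - 1.7 / 2.73)
Step 3: n = 100 * (1 - 0.62271)
Step 4: n = 37.7%

37.7


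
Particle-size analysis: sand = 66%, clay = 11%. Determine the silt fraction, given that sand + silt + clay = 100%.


Step 1: sand + silt + clay = 100%
Step 2: silt = 100 - sand - clay
Step 3: silt = 100 - 66 - 11
Step 4: silt = 23%

23


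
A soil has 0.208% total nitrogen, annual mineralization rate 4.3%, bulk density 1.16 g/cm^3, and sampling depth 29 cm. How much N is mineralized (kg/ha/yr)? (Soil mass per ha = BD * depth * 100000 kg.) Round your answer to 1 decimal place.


Step 1: Soil mass per ha = BD * depth * 100000 = 1.16 * 29 * 100000 = 3364000 kg
Step 2: Total N pool = soil mass * N%/100 = 3364000 * 0.208/100 = 6997.12 kg/ha
Step 3: N mineralized = N pool * rate%/100 = 6997.12 * 4.3/100 = 300.9 kg/ha/yr

300.9


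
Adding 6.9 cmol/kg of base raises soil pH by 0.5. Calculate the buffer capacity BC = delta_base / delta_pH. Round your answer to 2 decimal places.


Step 1: BC = change in base / change in pH
Step 2: BC = 6.9 / 0.5
Step 3: BC = 13.8 cmol/(kg*pH unit)

13.8


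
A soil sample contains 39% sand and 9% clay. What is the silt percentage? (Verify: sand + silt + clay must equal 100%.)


Step 1: sand + silt + clay = 100%
Step 2: silt = 100 - sand - clay
Step 3: silt = 100 - 39 - 9
Step 4: silt = 52%

52


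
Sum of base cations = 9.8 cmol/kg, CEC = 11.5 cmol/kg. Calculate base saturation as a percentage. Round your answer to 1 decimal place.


Step 1: BS = 100 * (sum of bases) / CEC
Step 2: BS = 100 * 9.8 / 11.5
Step 3: BS = 85.2%

85.2


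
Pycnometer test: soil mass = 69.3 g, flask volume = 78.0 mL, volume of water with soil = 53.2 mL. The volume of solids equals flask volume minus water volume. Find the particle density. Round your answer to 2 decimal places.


Step 1: Volume of solids = flask volume - water volume with soil
Step 2: V_solids = 78.0 - 53.2 = 24.8 mL
Step 3: Particle density = mass / V_solids = 69.3 / 24.8 = 2.79 g/cm^3

2.79


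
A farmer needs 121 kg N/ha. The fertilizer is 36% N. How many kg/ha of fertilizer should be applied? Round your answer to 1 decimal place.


Step 1: Fertilizer rate = target N / (N content / 100)
Step 2: Rate = 121 / (36 / 100)
Step 3: Rate = 121 / 0.36
Step 4: Rate = 336.1 kg/ha

336.1


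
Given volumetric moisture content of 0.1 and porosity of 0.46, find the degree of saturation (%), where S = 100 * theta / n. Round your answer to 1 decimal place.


Step 1: S = 100 * theta_v / n
Step 2: S = 100 * 0.1 / 0.46
Step 3: S = 21.7%

21.7


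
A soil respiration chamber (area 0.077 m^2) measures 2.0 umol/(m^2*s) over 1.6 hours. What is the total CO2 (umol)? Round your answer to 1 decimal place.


Step 1: Convert time to seconds: 1.6 hr * 3600 = 5760.0 s
Step 2: Total = flux * area * time_s
Step 3: Total = 2.0 * 0.077 * 5760.0
Step 4: Total = 887.0 umol

887.0


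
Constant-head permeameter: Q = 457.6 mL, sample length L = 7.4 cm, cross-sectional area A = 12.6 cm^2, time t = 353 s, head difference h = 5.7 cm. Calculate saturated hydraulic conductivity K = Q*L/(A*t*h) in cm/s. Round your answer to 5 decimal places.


Step 1: K = Q * L / (A * t * h)
Step 2: Numerator = 457.6 * 7.4 = 3386.24
Step 3: Denominator = 12.6 * 353 * 5.7 = 25352.46
Step 4: K = 3386.24 / 25352.46 = 0.13357 cm/s

0.13357


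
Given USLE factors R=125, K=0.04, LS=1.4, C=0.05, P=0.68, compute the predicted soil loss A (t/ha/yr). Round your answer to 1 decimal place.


Step 1: A = R * K * LS * C * P
Step 2: R * K = 125 * 0.04 = 5.0
Step 3: (R*K) * LS = 5.0 * 1.4 = 7.0
Step 4: * C * P = 7.0 * 0.05 * 0.68 = 0.2
Step 5: A = 0.2 t/(ha*yr)

0.2


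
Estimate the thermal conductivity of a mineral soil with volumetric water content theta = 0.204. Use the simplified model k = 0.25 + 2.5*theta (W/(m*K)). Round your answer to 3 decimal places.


Step 1: k = 0.25 + 2.5 * theta
Step 2: k = 0.25 + 2.5 * 0.204
Step 3: k = 0.25 + 0.51
Step 4: k = 0.76 W/(m*K)

0.76


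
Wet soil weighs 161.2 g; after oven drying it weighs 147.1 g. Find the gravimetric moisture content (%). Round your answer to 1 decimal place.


Step 1: Water mass = wet - dry = 161.2 - 147.1 = 14.1 g
Step 2: w = 100 * water mass / dry mass
Step 3: w = 100 * 14.1 / 147.1 = 9.6%

9.6


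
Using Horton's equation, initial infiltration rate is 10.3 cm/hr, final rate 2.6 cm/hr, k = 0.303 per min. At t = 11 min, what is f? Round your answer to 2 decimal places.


Step 1: f = fc + (f0 - fc) * exp(-k * t)
Step 2: exp(-0.303 * 11) = 0.035686
Step 3: f = 2.6 + (10.3 - 2.6) * 0.035686
Step 4: f = 2.6 + 7.7 * 0.035686
Step 5: f = 2.87 cm/hr

2.87


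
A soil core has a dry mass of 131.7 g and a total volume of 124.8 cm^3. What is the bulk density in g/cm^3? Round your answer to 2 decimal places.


Step 1: Identify the formula: BD = dry mass / volume
Step 2: Substitute values: BD = 131.7 / 124.8
Step 3: BD = 1.06 g/cm^3

1.06


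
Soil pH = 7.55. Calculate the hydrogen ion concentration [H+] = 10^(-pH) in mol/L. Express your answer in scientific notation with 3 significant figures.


Step 1: [H+] = 10^(-pH)
Step 2: [H+] = 10^(-7.55)
Step 3: [H+] = 2.82e-08 mol/L

2.82e-08


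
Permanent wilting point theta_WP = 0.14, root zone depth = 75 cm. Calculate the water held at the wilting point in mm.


Step 1: Water (mm) = theta_WP * depth * 10
Step 2: Water = 0.14 * 75 * 10
Step 3: Water = 105.0 mm

105.0


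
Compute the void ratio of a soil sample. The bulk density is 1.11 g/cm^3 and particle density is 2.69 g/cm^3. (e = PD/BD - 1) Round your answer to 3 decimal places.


Step 1: e = PD / BD - 1
Step 2: e = 2.69 / 1.11 - 1
Step 3: e = 2.42342 - 1
Step 4: e = 1.423

1.423


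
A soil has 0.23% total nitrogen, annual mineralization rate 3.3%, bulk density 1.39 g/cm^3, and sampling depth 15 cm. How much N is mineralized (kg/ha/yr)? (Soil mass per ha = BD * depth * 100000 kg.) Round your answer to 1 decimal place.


Step 1: Soil mass per ha = BD * depth * 100000 = 1.39 * 15 * 100000 = 2085000 kg
Step 2: Total N pool = soil mass * N%/100 = 2085000 * 0.23/100 = 4795.5 kg/ha
Step 3: N mineralized = N pool * rate%/100 = 4795.5 * 3.3/100 = 158.3 kg/ha/yr

158.3


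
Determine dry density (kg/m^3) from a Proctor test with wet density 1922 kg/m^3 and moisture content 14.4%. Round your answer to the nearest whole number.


Step 1: Dry density = wet density / (1 + w/100)
Step 2: Dry density = 1922 / (1 + 14.4/100)
Step 3: Dry density = 1922 / 1.144
Step 4: Dry density = 1680 kg/m^3

1680


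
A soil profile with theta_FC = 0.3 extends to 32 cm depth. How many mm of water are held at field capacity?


Step 1: Water (mm) = theta_FC * depth (cm) * 10
Step 2: Water = 0.3 * 32 * 10
Step 3: Water = 96.0 mm

96.0


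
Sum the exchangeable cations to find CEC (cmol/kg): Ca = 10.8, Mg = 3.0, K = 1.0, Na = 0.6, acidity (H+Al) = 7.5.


Step 1: CEC = Ca + Mg + K + Na + (H+Al)
Step 2: CEC = 10.8 + 3.0 + 1.0 + 0.6 + 7.5
Step 3: CEC = 22.9 cmol/kg

22.9


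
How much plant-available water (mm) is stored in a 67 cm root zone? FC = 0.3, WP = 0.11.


Step 1: Available water = (FC - WP) * depth * 10
Step 2: AW = (0.3 - 0.11) * 67 * 10
Step 3: AW = 0.19 * 67 * 10
Step 4: AW = 127.3 mm

127.3


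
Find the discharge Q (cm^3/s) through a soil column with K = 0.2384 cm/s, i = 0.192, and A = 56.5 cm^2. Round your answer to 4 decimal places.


Step 1: Apply Darcy's law: Q = K * i * A
Step 2: Q = 0.2384 * 0.192 * 56.5
Step 3: Q = 2.5862 cm^3/s

2.5862


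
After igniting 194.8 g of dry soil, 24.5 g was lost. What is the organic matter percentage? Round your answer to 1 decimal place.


Step 1: OM% = 100 * LOI / sample mass
Step 2: OM = 100 * 24.5 / 194.8
Step 3: OM = 12.6%

12.6


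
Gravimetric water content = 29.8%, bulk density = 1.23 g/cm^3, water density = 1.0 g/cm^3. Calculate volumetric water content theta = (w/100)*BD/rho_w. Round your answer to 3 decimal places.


Step 1: theta = (w / 100) * BD / rho_w
Step 2: theta = (29.8 / 100) * 1.23 / 1.0
Step 3: theta = 0.298 * 1.23
Step 4: theta = 0.367

0.367


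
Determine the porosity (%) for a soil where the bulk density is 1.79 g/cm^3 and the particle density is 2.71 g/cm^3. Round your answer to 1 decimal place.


Step 1: Formula: n = 100 * (1 - BD / PD)
Step 2: n = 100 * (1 - 1.79 / 2.71)
Step 3: n = 100 * (1 - 0.66052)
Step 4: n = 33.9%

33.9


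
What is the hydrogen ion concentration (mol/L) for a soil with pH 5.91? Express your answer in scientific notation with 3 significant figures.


Step 1: [H+] = 10^(-pH)
Step 2: [H+] = 10^(-5.91)
Step 3: [H+] = 1.23e-06 mol/L

1.23e-06


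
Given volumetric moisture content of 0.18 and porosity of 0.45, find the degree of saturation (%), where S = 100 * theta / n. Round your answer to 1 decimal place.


Step 1: S = 100 * theta_v / n
Step 2: S = 100 * 0.18 / 0.45
Step 3: S = 40.0%

40.0


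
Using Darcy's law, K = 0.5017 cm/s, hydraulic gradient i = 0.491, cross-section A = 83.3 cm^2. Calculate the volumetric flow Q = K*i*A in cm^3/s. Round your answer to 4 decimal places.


Step 1: Apply Darcy's law: Q = K * i * A
Step 2: Q = 0.5017 * 0.491 * 83.3
Step 3: Q = 20.5197 cm^3/s

20.5197


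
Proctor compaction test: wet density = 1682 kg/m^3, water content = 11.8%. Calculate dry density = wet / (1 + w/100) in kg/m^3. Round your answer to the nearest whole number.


Step 1: Dry density = wet density / (1 + w/100)
Step 2: Dry density = 1682 / (1 + 11.8/100)
Step 3: Dry density = 1682 / 1.118
Step 4: Dry density = 1504 kg/m^3

1504


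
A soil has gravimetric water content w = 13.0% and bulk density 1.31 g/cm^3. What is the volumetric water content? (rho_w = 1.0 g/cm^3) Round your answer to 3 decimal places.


Step 1: theta = (w / 100) * BD / rho_w
Step 2: theta = (13.0 / 100) * 1.31 / 1.0
Step 3: theta = 0.13 * 1.31
Step 4: theta = 0.17

0.17


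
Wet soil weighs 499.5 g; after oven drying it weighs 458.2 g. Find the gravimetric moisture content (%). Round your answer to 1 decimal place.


Step 1: Water mass = wet - dry = 499.5 - 458.2 = 41.3 g
Step 2: w = 100 * water mass / dry mass
Step 3: w = 100 * 41.3 / 458.2 = 9.0%

9.0


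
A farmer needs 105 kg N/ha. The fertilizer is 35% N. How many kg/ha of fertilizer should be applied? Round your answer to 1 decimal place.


Step 1: Fertilizer rate = target N / (N content / 100)
Step 2: Rate = 105 / (35 / 100)
Step 3: Rate = 105 / 0.35
Step 4: Rate = 300.0 kg/ha

300.0


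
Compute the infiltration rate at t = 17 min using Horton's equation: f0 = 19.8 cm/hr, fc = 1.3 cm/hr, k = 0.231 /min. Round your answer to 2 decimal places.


Step 1: f = fc + (f0 - fc) * exp(-k * t)
Step 2: exp(-0.231 * 17) = 0.019703
Step 3: f = 1.3 + (19.8 - 1.3) * 0.019703
Step 4: f = 1.3 + 18.5 * 0.019703
Step 5: f = 1.66 cm/hr

1.66


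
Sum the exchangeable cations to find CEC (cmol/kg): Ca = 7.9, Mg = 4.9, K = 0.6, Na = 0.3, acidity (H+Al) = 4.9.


Step 1: CEC = Ca + Mg + K + Na + (H+Al)
Step 2: CEC = 7.9 + 4.9 + 0.6 + 0.3 + 4.9
Step 3: CEC = 18.6 cmol/kg

18.6


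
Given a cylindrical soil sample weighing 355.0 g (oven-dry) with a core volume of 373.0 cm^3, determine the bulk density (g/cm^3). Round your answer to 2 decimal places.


Step 1: Identify the formula: BD = dry mass / volume
Step 2: Substitute values: BD = 355.0 / 373.0
Step 3: BD = 0.95 g/cm^3

0.95


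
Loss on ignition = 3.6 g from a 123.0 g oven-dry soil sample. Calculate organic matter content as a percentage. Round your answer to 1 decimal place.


Step 1: OM% = 100 * LOI / sample mass
Step 2: OM = 100 * 3.6 / 123.0
Step 3: OM = 2.9%

2.9


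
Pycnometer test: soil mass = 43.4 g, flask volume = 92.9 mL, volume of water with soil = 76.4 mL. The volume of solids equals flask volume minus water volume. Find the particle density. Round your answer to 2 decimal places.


Step 1: Volume of solids = flask volume - water volume with soil
Step 2: V_solids = 92.9 - 76.4 = 16.5 mL
Step 3: Particle density = mass / V_solids = 43.4 / 16.5 = 2.63 g/cm^3

2.63


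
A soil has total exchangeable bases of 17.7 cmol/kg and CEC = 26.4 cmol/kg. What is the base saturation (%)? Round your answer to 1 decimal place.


Step 1: BS = 100 * (sum of bases) / CEC
Step 2: BS = 100 * 17.7 / 26.4
Step 3: BS = 67.0%

67.0


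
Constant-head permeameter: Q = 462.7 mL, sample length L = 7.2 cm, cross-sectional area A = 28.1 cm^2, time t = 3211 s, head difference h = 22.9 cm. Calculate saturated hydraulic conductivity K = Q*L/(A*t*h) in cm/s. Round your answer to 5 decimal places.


Step 1: K = Q * L / (A * t * h)
Step 2: Numerator = 462.7 * 7.2 = 3331.44
Step 3: Denominator = 28.1 * 3211 * 22.9 = 2066246.39
Step 4: K = 3331.44 / 2066246.39 = 0.00161 cm/s

0.00161


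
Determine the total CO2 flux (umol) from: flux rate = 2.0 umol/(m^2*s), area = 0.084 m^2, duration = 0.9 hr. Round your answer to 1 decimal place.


Step 1: Convert time to seconds: 0.9 hr * 3600 = 3240.0 s
Step 2: Total = flux * area * time_s
Step 3: Total = 2.0 * 0.084 * 3240.0
Step 4: Total = 544.3 umol

544.3


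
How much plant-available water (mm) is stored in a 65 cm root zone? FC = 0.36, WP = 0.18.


Step 1: Available water = (FC - WP) * depth * 10
Step 2: AW = (0.36 - 0.18) * 65 * 10
Step 3: AW = 0.18 * 65 * 10
Step 4: AW = 117.0 mm

117.0


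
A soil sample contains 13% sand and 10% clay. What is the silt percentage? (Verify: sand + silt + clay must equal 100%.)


Step 1: sand + silt + clay = 100%
Step 2: silt = 100 - sand - clay
Step 3: silt = 100 - 13 - 10
Step 4: silt = 77%

77


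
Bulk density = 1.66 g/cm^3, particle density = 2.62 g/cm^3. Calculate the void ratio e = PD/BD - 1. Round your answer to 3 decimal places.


Step 1: e = PD / BD - 1
Step 2: e = 2.62 / 1.66 - 1
Step 3: e = 1.57831 - 1
Step 4: e = 0.578

0.578


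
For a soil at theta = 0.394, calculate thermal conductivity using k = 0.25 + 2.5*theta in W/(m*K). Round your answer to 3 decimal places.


Step 1: k = 0.25 + 2.5 * theta
Step 2: k = 0.25 + 2.5 * 0.394
Step 3: k = 0.25 + 0.985
Step 4: k = 1.235 W/(m*K)

1.235


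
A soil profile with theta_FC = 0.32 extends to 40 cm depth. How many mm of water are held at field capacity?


Step 1: Water (mm) = theta_FC * depth (cm) * 10
Step 2: Water = 0.32 * 40 * 10
Step 3: Water = 128.0 mm

128.0


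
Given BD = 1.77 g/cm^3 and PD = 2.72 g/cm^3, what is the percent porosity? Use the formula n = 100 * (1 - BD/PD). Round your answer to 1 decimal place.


Step 1: Formula: n = 100 * (1 - BD / PD)
Step 2: n = 100 * (1 - 1.77 / 2.72)
Step 3: n = 100 * (1 - 0.65074)
Step 4: n = 34.9%

34.9


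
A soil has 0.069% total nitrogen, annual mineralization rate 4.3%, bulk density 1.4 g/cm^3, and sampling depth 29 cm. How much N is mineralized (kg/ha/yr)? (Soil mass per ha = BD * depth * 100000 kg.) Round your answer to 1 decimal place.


Step 1: Soil mass per ha = BD * depth * 100000 = 1.4 * 29 * 100000 = 4060000 kg
Step 2: Total N pool = soil mass * N%/100 = 4060000 * 0.069/100 = 2801.4 kg/ha
Step 3: N mineralized = N pool * rate%/100 = 2801.4 * 4.3/100 = 120.5 kg/ha/yr

120.5


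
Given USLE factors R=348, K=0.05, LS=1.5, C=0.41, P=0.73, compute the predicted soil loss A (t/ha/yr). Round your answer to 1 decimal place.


Step 1: A = R * K * LS * C * P
Step 2: R * K = 348 * 0.05 = 17.4
Step 3: (R*K) * LS = 17.4 * 1.5 = 26.1
Step 4: * C * P = 26.1 * 0.41 * 0.73 = 7.8
Step 5: A = 7.8 t/(ha*yr)

7.8


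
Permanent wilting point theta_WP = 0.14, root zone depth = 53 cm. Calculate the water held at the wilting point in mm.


Step 1: Water (mm) = theta_WP * depth * 10
Step 2: Water = 0.14 * 53 * 10
Step 3: Water = 74.2 mm

74.2


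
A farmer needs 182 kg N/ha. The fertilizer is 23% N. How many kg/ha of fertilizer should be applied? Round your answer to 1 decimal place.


Step 1: Fertilizer rate = target N / (N content / 100)
Step 2: Rate = 182 / (23 / 100)
Step 3: Rate = 182 / 0.23
Step 4: Rate = 791.3 kg/ha

791.3


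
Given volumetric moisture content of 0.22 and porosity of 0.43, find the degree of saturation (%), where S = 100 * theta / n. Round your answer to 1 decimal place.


Step 1: S = 100 * theta_v / n
Step 2: S = 100 * 0.22 / 0.43
Step 3: S = 51.2%

51.2


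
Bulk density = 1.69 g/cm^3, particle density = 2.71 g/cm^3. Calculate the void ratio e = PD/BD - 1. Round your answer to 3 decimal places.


Step 1: e = PD / BD - 1
Step 2: e = 2.71 / 1.69 - 1
Step 3: e = 1.60355 - 1
Step 4: e = 0.604

0.604


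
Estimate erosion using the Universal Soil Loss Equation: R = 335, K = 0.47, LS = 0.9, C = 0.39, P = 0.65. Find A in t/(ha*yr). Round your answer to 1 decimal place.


Step 1: A = R * K * LS * C * P
Step 2: R * K = 335 * 0.47 = 157.45
Step 3: (R*K) * LS = 157.45 * 0.9 = 141.705
Step 4: * C * P = 141.705 * 0.39 * 0.65 = 35.9
Step 5: A = 35.9 t/(ha*yr)

35.9


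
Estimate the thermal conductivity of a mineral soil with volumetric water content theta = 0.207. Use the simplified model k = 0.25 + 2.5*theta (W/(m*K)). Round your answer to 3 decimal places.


Step 1: k = 0.25 + 2.5 * theta
Step 2: k = 0.25 + 2.5 * 0.207
Step 3: k = 0.25 + 0.518
Step 4: k = 0.768 W/(m*K)

0.768


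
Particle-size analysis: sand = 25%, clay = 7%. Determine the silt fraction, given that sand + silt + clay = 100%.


Step 1: sand + silt + clay = 100%
Step 2: silt = 100 - sand - clay
Step 3: silt = 100 - 25 - 7
Step 4: silt = 68%

68


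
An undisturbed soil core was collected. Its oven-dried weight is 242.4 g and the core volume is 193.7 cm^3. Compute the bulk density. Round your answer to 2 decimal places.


Step 1: Identify the formula: BD = dry mass / volume
Step 2: Substitute values: BD = 242.4 / 193.7
Step 3: BD = 1.25 g/cm^3

1.25


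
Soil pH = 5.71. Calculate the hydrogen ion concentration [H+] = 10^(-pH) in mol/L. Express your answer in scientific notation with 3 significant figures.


Step 1: [H+] = 10^(-pH)
Step 2: [H+] = 10^(-5.71)
Step 3: [H+] = 1.95e-06 mol/L

1.95e-06


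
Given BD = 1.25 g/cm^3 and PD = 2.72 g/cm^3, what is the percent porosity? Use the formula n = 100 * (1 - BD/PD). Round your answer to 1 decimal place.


Step 1: Formula: n = 100 * (1 - BD / PD)
Step 2: n = 100 * (1 - 1.25 / 2.72)
Step 3: n = 100 * (1 - 0.45956)
Step 4: n = 54.0%

54.0


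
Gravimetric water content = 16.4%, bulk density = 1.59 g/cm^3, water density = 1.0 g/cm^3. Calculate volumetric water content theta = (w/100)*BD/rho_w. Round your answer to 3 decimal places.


Step 1: theta = (w / 100) * BD / rho_w
Step 2: theta = (16.4 / 100) * 1.59 / 1.0
Step 3: theta = 0.164 * 1.59
Step 4: theta = 0.261

0.261
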